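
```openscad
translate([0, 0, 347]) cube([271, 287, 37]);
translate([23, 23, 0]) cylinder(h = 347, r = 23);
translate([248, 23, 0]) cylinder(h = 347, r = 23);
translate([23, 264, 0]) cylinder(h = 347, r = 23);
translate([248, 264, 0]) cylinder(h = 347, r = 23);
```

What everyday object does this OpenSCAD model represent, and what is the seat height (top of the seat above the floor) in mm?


A stool. The seat height is 384 mm.

A 271×287×37 slab at z = 347 on four corner cylinders — a stool. The seat top is 347 + 37 = 384 mm.


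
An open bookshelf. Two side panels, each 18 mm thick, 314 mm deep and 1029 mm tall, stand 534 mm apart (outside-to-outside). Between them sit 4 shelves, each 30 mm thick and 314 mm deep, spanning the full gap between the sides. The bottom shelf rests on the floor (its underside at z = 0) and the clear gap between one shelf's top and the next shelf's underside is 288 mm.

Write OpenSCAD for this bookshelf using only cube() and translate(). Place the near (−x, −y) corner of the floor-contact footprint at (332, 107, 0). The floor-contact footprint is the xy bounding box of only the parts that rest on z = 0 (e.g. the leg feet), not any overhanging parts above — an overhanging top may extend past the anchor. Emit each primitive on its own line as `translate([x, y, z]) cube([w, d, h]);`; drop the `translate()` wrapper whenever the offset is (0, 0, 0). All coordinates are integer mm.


translate([332, 107, 0]) cube([18, 314, 1029]);
translate([848, 107, 0]) cube([18, 314, 1029]);
translate([350, 107, 0]) cube([498, 314, 30]);
translate([350, 107, 318]) cube([498, 314, 30]);
translate([350, 107, 636]) cube([498, 314, 30]);
translate([350, 107, 954]) cube([498, 314, 30]);


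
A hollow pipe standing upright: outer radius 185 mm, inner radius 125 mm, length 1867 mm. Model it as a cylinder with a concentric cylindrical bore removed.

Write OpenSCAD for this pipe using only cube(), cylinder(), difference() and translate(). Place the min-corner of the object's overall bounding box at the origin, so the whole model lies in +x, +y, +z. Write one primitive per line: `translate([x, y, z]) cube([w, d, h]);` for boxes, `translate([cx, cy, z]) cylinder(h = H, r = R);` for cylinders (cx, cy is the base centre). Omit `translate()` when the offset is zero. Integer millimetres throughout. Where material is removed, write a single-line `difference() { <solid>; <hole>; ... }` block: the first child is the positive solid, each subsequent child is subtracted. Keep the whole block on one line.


difference() { translate([185, 185, 0]) cylinder(h = 1867, r = 185); translate([185, 185, 0]) cylinder(h = 1867, r = 125); }


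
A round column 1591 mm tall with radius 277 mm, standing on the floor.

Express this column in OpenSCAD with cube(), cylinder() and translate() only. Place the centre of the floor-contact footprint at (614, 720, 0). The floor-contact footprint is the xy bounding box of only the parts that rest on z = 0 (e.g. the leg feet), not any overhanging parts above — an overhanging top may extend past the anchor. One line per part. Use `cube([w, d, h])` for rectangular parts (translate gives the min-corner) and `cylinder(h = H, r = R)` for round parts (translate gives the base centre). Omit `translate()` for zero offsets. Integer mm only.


translate([614, 720, 0]) cylinder(h = 1591, r = 277);


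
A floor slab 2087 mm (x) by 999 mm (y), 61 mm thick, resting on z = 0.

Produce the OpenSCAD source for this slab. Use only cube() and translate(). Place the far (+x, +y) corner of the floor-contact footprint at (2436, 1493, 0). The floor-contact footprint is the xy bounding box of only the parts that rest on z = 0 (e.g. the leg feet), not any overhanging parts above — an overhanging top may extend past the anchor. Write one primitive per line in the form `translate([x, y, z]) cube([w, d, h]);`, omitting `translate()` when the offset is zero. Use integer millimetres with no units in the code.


translate([349, 494, 0]) cube([2087, 999, 61]);


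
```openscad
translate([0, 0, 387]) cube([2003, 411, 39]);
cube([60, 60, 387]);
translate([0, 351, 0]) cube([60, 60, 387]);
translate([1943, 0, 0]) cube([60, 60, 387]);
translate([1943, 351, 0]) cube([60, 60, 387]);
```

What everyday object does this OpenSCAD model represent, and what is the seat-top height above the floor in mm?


A bench. The seat-top height is 426 mm.

A long slab on four corner posts — a bench. The slab sits at z = 387 with thickness 39, so the top is 387 + 39 = 426 mm.


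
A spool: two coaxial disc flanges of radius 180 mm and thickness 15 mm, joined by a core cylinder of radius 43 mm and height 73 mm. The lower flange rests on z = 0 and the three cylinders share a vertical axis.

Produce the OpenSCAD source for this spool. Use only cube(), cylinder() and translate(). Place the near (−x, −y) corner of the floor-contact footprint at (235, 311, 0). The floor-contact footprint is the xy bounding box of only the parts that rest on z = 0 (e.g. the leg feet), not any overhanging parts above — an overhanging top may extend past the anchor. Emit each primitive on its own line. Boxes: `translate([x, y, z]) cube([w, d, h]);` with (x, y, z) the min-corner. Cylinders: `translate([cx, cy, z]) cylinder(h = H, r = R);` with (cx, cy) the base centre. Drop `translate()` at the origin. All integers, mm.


translate([415, 491, 0]) cylinder(h = 15, r = 180);
translate([415, 491, 15]) cylinder(h = 73, r = 43);
translate([415, 491, 88]) cylinder(h = 15, r = 180);


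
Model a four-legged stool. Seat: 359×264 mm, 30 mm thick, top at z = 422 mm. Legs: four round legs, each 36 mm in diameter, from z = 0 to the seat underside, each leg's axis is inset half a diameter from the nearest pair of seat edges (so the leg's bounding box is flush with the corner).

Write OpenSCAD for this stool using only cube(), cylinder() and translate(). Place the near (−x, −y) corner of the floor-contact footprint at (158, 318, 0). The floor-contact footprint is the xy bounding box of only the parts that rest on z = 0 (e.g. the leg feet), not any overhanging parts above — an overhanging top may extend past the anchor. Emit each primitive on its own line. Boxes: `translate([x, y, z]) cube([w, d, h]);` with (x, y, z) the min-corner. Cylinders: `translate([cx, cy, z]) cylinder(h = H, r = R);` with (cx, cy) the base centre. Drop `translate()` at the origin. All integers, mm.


translate([158, 318, 392]) cube([359, 264, 30]);
translate([176, 336, 0]) cylinder(h = 392, r = 18);
translate([499, 336, 0]) cylinder(h = 392, r = 18);
translate([176, 564, 0]) cylinder(h = 392, r = 18);
translate([499, 564, 0]) cylinder(h = 392, r = 18);


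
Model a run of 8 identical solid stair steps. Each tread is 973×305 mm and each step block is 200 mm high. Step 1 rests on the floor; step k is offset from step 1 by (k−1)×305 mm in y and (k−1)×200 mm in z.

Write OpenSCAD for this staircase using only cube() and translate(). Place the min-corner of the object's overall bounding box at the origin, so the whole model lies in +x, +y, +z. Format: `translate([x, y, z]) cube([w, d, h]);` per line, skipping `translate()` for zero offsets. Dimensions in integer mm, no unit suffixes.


cube([973, 305, 200]);
translate([0, 305, 200]) cube([973, 305, 200]);
translate([0, 610, 400]) cube([973, 305, 200]);
translate([0, 915, 600]) cube([973, 305, 200]);
translate([0, 1220, 800]) cube([973, 305, 200]);
translate([0, 1525, 1000]) cube([973, 305, 200]);
translate([0, 1830, 1200]) cube([973, 305, 200]);
translate([0, 2135, 1400]) cube([973, 305, 200]);


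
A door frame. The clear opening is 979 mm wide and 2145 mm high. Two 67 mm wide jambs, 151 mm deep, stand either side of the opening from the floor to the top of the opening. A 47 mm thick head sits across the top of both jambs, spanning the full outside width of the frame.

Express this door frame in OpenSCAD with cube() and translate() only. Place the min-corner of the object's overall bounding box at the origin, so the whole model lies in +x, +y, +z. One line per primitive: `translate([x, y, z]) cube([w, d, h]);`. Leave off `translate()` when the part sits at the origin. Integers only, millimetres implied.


cube([67, 151, 2145]);
translate([1046, 0, 0]) cube([67, 151, 2145]);
translate([0, 0, 2145]) cube([1113, 151, 47]);


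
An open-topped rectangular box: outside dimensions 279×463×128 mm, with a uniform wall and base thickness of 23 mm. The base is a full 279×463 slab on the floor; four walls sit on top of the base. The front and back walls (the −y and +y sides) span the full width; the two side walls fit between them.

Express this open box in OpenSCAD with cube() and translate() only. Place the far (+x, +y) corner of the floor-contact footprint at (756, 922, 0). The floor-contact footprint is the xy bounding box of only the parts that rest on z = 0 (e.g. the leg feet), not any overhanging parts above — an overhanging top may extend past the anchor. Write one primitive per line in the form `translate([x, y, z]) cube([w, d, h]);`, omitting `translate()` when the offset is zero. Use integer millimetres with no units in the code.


translate([477, 459, 0]) cube([279, 463, 23]);
translate([477, 459, 23]) cube([279, 23, 105]);
translate([477, 899, 23]) cube([279, 23, 105]);
translate([477, 482, 23]) cube([23, 417, 105]);
translate([733, 482, 23]) cube([23, 417, 105]);


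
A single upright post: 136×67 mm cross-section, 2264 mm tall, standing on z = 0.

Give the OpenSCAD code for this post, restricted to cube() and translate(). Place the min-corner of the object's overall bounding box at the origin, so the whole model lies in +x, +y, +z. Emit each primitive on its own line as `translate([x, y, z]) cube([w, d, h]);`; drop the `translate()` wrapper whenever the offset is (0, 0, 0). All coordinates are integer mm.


cube([136, 67, 2264]);


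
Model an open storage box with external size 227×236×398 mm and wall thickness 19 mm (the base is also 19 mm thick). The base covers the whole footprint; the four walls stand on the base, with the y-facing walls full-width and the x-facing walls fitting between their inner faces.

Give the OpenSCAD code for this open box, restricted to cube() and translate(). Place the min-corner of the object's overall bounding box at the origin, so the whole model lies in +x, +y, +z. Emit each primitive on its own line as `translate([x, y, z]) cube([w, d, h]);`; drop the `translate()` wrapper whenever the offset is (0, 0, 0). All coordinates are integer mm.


cube([227, 236, 19]);
translate([0, 0, 19]) cube([227, 19, 379]);
translate([0, 217, 19]) cube([227, 19, 379]);
translate([0, 19, 19]) cube([19, 198, 379]);
translate([208, 19, 19]) cube([19, 198, 379]);


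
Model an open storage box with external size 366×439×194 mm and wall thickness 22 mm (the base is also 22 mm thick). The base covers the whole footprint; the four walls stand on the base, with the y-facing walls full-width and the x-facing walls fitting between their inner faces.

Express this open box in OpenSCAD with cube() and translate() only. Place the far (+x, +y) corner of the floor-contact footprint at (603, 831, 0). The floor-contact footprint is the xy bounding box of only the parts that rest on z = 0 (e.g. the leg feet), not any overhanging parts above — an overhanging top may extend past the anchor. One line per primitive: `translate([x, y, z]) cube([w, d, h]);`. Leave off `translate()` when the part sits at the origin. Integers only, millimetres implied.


translate([237, 392, 0]) cube([366, 439, 22]);
translate([237, 392, 22]) cube([366, 22, 172]);
translate([237, 809, 22]) cube([366, 22, 172]);
translate([237, 414, 22]) cube([22, 395, 172]);
translate([581, 414, 22]) cube([22, 395, 172]);


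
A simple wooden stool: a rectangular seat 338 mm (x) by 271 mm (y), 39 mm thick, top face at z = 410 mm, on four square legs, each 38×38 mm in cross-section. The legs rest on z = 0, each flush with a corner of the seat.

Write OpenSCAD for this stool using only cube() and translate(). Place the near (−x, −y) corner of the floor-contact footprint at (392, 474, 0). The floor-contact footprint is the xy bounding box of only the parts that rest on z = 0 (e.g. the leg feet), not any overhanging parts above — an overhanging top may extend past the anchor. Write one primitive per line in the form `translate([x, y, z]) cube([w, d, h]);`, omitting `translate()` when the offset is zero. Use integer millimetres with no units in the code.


// leg_h = 410 - 39 = 371
translate([392, 474, 371]) cube([338, 271, 39]);
translate([392, 474, 0]) cube([38, 38, 371]);
translate([692, 474, 0]) cube([38, 38, 371]);
translate([392, 707, 0]) cube([38, 38, 371]);
translate([692, 707, 0]) cube([38, 38, 371]);


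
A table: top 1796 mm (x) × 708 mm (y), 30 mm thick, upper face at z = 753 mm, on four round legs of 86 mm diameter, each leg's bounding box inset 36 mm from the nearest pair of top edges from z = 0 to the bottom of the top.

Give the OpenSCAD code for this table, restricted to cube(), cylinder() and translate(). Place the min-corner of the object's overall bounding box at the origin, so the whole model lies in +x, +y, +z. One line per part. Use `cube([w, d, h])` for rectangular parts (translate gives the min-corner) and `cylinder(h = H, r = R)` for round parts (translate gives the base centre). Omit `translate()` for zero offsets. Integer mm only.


translate([0, 0, 723]) cube([1796, 708, 30]);
translate([79, 79, 0]) cylinder(h = 723, r = 43);
translate([1717, 79, 0]) cylinder(h = 723, r = 43);
translate([79, 629, 0]) cylinder(h = 723, r = 43);
translate([1717, 629, 0]) cylinder(h = 723, r = 43);


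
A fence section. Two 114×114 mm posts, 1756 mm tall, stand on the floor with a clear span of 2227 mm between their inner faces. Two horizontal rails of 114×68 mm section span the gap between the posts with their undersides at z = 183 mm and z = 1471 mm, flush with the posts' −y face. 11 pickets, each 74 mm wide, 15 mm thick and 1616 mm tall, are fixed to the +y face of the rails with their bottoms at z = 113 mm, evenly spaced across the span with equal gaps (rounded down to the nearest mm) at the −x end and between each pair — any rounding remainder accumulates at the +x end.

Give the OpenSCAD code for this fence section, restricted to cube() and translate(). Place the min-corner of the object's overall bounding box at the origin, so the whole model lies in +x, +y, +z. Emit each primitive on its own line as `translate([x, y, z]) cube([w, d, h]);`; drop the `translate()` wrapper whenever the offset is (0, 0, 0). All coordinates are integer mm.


cube([114, 114, 1756]);
translate([2341, 0, 0]) cube([114, 114, 1756]);
translate([114, 0, 183]) cube([2227, 114, 68]);
translate([114, 0, 1471]) cube([2227, 114, 68]);
translate([231, 114, 113]) cube([74, 15, 1616]);
translate([422, 114, 113]) cube([74, 15, 1616]);
translate([613, 114, 113]) cube([74, 15, 1616]);
translate([804, 114, 113]) cube([74, 15, 1616]);
translate([995, 114, 113]) cube([74, 15, 1616]);
translate([1186, 114, 113]) cube([74, 15, 1616]);
translate([1377, 114, 113]) cube([74, 15, 1616]);
translate([1568, 114, 113]) cube([74, 15, 1616]);
translate([1759, 114, 113]) cube([74, 15, 1616]);
translate([1950, 114, 113]) cube([74, 15, 1616]);
translate([2141, 114, 113]) cube([74, 15, 1616]);


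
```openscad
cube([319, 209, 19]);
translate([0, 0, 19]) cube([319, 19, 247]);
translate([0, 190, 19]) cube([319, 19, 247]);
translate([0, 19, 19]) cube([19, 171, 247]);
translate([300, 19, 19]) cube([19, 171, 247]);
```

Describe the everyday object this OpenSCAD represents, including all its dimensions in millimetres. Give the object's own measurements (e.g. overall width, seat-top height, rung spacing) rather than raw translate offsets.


An open-topped rectangular box: outside dimensions 319×209×266 mm, with a uniform wall and base thickness of 19 mm. The base is a full 319×209 slab on the floor; four walls sit on top of the base. The front and back walls (the −y and +y sides) span the full width; the two side walls fit between them.


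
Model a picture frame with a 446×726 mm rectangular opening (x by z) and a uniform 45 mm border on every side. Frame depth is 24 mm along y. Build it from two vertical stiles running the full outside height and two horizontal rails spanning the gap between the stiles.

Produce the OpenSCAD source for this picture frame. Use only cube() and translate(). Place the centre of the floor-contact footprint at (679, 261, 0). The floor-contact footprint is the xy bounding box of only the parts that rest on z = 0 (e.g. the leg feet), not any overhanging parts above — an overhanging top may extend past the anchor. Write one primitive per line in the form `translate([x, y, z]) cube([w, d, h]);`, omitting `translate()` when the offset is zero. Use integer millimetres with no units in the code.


translate([411, 249, 0]) cube([45, 24, 816]);
translate([902, 249, 0]) cube([45, 24, 816]);
translate([456, 249, 0]) cube([446, 24, 45]);
translate([456, 249, 771]) cube([446, 24, 45]);


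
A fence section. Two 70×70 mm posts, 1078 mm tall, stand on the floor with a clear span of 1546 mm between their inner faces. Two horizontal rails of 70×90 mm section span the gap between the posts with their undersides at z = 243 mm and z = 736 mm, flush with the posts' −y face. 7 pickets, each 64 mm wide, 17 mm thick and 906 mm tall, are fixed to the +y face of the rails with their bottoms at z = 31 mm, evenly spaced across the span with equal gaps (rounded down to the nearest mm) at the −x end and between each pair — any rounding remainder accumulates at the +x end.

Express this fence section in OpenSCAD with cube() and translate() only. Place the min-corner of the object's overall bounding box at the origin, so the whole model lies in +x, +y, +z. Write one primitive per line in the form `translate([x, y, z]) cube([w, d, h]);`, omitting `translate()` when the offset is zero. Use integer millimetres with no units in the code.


cube([70, 70, 1078]);
translate([1616, 0, 0]) cube([70, 70, 1078]);
translate([70, 0, 243]) cube([1546, 70, 90]);
translate([70, 0, 736]) cube([1546, 70, 90]);
translate([207, 70, 31]) cube([64, 17, 906]);
translate([408, 70, 31]) cube([64, 17, 906]);
translate([609, 70, 31]) cube([64, 17, 906]);
translate([810, 70, 31]) cube([64, 17, 906]);
translate([1011, 70, 31]) cube([64, 17, 906]);
translate([1212, 70, 31]) cube([64, 17, 906]);
translate([1413, 70, 31]) cube([64, 17, 906]);


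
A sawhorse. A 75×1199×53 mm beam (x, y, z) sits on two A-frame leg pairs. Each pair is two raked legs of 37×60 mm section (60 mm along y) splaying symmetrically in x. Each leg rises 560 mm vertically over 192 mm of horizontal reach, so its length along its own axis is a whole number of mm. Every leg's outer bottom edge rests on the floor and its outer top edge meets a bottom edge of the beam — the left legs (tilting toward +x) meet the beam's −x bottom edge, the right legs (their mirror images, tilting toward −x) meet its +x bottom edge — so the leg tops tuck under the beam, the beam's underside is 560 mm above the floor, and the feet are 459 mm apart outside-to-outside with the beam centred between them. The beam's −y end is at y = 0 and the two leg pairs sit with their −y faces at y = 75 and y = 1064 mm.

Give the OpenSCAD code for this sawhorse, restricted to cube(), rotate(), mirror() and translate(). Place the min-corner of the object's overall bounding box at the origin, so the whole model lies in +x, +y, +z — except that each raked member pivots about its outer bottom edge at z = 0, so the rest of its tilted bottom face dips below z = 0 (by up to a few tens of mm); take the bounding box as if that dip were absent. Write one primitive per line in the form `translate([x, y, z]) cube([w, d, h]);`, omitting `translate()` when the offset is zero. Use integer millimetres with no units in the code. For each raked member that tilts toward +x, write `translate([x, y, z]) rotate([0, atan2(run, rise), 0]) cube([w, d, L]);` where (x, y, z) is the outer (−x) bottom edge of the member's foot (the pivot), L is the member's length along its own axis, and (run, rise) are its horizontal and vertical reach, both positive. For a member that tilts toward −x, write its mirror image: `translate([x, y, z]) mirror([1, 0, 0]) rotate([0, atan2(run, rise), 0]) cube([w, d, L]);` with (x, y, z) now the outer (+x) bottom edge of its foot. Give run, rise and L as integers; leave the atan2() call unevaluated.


translate([192, 0, 560]) cube([75, 1199, 53]);
translate([0, 75, 0]) rotate([0, atan2(192, 560), 0]) cube([37, 60, 592]);
translate([459, 75, 0]) mirror([1, 0, 0]) rotate([0, atan2(192, 560), 0]) cube([37, 60, 592]);
translate([0, 1064, 0]) rotate([0, atan2(192, 560), 0]) cube([37, 60, 592]);
translate([459, 1064, 0]) mirror([1, 0, 0]) rotate([0, atan2(192, 560), 0]) cube([37, 60, 592]);


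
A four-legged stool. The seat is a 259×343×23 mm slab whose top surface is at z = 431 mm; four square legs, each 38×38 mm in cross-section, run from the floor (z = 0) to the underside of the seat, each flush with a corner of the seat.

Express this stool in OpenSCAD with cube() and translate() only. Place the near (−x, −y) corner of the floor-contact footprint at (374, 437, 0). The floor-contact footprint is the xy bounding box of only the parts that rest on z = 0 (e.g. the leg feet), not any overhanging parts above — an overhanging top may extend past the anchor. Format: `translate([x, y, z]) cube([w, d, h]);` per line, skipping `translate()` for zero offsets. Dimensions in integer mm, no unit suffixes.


translate([374, 437, 408]) cube([259, 343, 23]);
translate([374, 437, 0]) cube([38, 38, 408]);
translate([595, 437, 0]) cube([38, 38, 408]);
translate([374, 742, 0]) cube([38, 38, 408]);
translate([595, 742, 0]) cube([38, 38, 408]);


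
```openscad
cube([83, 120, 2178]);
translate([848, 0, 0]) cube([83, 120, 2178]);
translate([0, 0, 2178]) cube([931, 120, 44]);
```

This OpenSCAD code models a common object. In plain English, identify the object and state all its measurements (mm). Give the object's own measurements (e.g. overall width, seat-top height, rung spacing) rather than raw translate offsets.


A door frame. The clear opening is 765 mm wide and 2178 mm high. Two 83 mm wide jambs, 120 mm deep, stand either side of the opening from the floor to the top of the opening. A 44 mm thick head sits across the top of both jambs, spanning the full outside width of the frame.


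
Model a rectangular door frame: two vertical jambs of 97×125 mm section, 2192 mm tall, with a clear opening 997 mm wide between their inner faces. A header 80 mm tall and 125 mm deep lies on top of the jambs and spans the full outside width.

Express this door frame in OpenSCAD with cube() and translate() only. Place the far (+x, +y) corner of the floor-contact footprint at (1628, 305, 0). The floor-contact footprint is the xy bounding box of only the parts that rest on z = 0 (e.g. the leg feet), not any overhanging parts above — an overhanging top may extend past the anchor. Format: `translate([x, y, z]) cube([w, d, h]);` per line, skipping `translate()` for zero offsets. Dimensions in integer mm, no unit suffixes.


translate([437, 180, 0]) cube([97, 125, 2192]);
translate([1531, 180, 0]) cube([97, 125, 2192]);
translate([437, 180, 2192]) cube([1191, 125, 80]);


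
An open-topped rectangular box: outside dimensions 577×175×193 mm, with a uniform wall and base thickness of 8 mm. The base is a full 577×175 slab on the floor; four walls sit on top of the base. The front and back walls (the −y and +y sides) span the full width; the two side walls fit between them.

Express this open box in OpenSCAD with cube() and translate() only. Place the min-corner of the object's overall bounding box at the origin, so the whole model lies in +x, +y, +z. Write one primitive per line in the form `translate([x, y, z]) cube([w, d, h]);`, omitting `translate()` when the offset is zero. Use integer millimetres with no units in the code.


cube([577, 175, 8]);
translate([0, 0, 8]) cube([577, 8, 185]);
translate([0, 167, 8]) cube([577, 8, 185]);
translate([0, 8, 8]) cube([8, 159, 185]);
translate([569, 8, 8]) cube([8, 159, 185]);


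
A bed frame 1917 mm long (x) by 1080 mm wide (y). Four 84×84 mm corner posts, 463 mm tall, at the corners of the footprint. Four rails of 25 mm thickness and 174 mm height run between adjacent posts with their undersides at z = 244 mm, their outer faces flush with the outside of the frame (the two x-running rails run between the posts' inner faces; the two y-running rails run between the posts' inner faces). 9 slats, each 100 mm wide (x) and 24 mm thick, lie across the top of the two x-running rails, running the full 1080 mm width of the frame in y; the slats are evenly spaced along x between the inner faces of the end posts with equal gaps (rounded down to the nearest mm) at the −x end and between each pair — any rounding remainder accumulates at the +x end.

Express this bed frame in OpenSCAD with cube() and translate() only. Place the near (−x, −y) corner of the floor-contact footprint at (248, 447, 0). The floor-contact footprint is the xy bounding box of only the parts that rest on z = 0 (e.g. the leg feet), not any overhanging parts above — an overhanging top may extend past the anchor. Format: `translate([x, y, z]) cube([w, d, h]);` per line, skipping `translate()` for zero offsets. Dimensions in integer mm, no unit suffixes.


translate([248, 447, 0]) cube([84, 84, 463]);
translate([248, 1443, 0]) cube([84, 84, 463]);
translate([2081, 447, 0]) cube([84, 84, 463]);
translate([2081, 1443, 0]) cube([84, 84, 463]);
translate([332, 447, 244]) cube([1749, 25, 174]);
translate([332, 1502, 244]) cube([1749, 25, 174]);
translate([248, 531, 244]) cube([25, 912, 174]);
translate([2140, 531, 244]) cube([25, 912, 174]);
translate([416, 447, 418]) cube([100, 1080, 24]);
translate([600, 447, 418]) cube([100, 1080, 24]);
translate([784, 447, 418]) cube([100, 1080, 24]);
translate([968, 447, 418]) cube([100, 1080, 24]);
translate([1152, 447, 418]) cube([100, 1080, 24]);
translate([1336, 447, 418]) cube([100, 1080, 24]);
translate([1520, 447, 418]) cube([100, 1080, 24]);
translate([1704, 447, 418]) cube([100, 1080, 24]);
translate([1888, 447, 418]) cube([100, 1080, 24]);


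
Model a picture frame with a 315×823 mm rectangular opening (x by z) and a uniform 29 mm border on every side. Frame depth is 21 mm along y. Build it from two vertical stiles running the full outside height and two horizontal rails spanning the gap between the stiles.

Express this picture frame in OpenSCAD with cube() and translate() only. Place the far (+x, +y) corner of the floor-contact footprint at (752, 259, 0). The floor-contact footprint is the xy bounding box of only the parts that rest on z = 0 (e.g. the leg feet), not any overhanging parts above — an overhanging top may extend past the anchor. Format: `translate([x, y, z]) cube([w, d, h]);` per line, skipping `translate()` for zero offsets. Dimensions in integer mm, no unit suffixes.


translate([379, 238, 0]) cube([29, 21, 881]);
translate([723, 238, 0]) cube([29, 21, 881]);
translate([408, 238, 0]) cube([315, 21, 29]);
translate([408, 238, 852]) cube([315, 21, 29]);


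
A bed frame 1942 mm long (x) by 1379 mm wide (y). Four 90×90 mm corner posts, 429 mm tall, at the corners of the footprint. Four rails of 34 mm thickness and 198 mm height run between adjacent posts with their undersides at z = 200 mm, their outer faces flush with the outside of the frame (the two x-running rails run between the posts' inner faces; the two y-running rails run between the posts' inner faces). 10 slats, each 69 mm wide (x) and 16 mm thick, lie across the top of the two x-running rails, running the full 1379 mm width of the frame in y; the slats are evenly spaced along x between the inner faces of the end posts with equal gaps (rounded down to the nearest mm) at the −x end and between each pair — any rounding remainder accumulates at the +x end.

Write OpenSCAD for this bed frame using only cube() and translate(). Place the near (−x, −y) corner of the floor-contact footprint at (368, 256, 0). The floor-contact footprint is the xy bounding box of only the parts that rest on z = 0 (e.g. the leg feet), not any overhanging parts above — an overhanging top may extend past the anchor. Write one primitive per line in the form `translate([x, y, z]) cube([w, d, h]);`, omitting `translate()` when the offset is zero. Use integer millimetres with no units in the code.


translate([368, 256, 0]) cube([90, 90, 429]);
translate([368, 1545, 0]) cube([90, 90, 429]);
translate([2220, 256, 0]) cube([90, 90, 429]);
translate([2220, 1545, 0]) cube([90, 90, 429]);
translate([458, 256, 200]) cube([1762, 34, 198]);
translate([458, 1601, 200]) cube([1762, 34, 198]);
translate([368, 346, 200]) cube([34, 1199, 198]);
translate([2276, 346, 200]) cube([34, 1199, 198]);
translate([555, 256, 398]) cube([69, 1379, 16]);
translate([721, 256, 398]) cube([69, 1379, 16]);
translate([887, 256, 398]) cube([69, 1379, 16]);
translate([1053, 256, 398]) cube([69, 1379, 16]);
translate([1219, 256, 398]) cube([69, 1379, 16]);
translate([1385, 256, 398]) cube([69, 1379, 16]);
translate([1551, 256, 398]) cube([69, 1379, 16]);
translate([1717, 256, 398]) cube([69, 1379, 16]);
translate([1883, 256, 398]) cube([69, 1379, 16]);
translate([2049, 256, 398]) cube([69, 1379, 16]);


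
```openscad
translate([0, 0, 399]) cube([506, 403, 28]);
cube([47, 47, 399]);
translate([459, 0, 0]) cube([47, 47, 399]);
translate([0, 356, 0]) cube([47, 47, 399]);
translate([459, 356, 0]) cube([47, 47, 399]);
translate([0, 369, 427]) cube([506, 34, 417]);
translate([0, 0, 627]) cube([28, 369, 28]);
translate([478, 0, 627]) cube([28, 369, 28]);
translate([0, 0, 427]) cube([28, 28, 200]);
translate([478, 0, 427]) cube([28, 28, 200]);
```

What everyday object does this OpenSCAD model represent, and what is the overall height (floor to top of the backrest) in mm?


A chair. The overall height is 844 mm.

A slab on four corner posts with a tall panel at the back — a chair. The seat slab sits at z = 399 with thickness 28, and the 417 mm backrest starts at the seat top, so the overall height is 399 + 28 + 417 = 844 mm.


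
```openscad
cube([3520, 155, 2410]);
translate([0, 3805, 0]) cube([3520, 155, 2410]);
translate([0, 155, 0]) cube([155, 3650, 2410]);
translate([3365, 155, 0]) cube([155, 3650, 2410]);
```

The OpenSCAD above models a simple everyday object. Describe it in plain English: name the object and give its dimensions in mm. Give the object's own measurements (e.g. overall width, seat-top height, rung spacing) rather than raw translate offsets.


The wall frame of a small rectangular building: four walls, each 2410 mm tall and 155 mm thick, enclosing a footprint 3520 mm (x) by 3960 mm (y) outside-to-outside, with no floor or roof. The front and back walls (the −y and +y sides) span the full width; the two side walls fit between them.


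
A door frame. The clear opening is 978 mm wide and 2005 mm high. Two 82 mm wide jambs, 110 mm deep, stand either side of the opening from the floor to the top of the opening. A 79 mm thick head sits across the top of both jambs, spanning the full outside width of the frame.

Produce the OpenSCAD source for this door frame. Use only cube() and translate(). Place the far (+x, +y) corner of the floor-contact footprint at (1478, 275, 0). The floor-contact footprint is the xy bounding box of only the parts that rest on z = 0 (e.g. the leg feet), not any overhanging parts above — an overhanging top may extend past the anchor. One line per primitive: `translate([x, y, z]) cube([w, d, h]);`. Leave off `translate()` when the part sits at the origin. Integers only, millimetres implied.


translate([336, 165, 0]) cube([82, 110, 2005]);
translate([1396, 165, 0]) cube([82, 110, 2005]);
translate([336, 165, 2005]) cube([1142, 110, 79]);


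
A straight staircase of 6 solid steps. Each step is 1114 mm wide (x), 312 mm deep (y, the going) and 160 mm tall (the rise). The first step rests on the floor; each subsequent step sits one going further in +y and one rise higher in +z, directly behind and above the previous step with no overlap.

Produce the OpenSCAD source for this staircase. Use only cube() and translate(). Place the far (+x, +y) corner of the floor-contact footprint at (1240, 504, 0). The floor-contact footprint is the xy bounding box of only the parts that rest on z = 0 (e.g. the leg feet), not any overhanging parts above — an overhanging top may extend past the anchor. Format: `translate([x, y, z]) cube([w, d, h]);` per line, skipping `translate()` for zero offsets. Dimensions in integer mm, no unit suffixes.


translate([126, 192, 0]) cube([1114, 312, 160]);
translate([126, 504, 160]) cube([1114, 312, 160]);
translate([126, 816, 320]) cube([1114, 312, 160]);
translate([126, 1128, 480]) cube([1114, 312, 160]);
translate([126, 1440, 640]) cube([1114, 312, 160]);
translate([126, 1752, 800]) cube([1114, 312, 160]);


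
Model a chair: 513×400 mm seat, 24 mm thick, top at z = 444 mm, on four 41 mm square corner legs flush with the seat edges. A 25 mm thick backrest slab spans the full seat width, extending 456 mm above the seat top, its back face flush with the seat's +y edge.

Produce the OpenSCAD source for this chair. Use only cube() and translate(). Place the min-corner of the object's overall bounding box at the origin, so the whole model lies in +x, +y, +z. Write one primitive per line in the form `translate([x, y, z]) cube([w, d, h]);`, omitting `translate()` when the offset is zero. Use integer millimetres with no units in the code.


translate([0, 0, 420]) cube([513, 400, 24]);
cube([41, 41, 420]);
translate([472, 0, 0]) cube([41, 41, 420]);
translate([0, 359, 0]) cube([41, 41, 420]);
translate([472, 359, 0]) cube([41, 41, 420]);
translate([0, 375, 444]) cube([513, 25, 456]);


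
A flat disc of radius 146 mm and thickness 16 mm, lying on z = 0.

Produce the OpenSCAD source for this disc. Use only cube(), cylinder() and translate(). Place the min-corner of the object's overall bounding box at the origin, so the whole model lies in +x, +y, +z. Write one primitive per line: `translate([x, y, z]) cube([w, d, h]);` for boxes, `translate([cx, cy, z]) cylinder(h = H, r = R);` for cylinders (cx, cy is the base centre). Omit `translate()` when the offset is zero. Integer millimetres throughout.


translate([146, 146, 0]) cylinder(h = 16, r = 146);


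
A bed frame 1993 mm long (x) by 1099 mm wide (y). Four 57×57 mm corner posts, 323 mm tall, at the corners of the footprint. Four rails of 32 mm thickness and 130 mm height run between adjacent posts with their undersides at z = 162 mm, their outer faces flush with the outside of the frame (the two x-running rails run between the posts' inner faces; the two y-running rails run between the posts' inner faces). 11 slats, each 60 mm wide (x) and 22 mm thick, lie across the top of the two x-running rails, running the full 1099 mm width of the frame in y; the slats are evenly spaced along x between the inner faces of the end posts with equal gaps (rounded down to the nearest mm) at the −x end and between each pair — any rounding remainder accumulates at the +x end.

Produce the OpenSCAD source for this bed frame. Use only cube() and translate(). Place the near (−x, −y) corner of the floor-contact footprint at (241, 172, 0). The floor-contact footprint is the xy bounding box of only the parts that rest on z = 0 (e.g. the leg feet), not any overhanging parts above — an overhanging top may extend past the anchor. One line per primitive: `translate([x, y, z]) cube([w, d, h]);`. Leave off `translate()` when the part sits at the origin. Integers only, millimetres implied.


translate([241, 172, 0]) cube([57, 57, 323]);
translate([241, 1214, 0]) cube([57, 57, 323]);
translate([2177, 172, 0]) cube([57, 57, 323]);
translate([2177, 1214, 0]) cube([57, 57, 323]);
translate([298, 172, 162]) cube([1879, 32, 130]);
translate([298, 1239, 162]) cube([1879, 32, 130]);
translate([241, 229, 162]) cube([32, 985, 130]);
translate([2202, 229, 162]) cube([32, 985, 130]);
translate([399, 172, 292]) cube([60, 1099, 22]);
translate([560, 172, 292]) cube([60, 1099, 22]);
translate([721, 172, 292]) cube([60, 1099, 22]);
translate([882, 172, 292]) cube([60, 1099, 22]);
translate([1043, 172, 292]) cube([60, 1099, 22]);
translate([1204, 172, 292]) cube([60, 1099, 22]);
translate([1365, 172, 292]) cube([60, 1099, 22]);
translate([1526, 172, 292]) cube([60, 1099, 22]);
translate([1687, 172, 292]) cube([60, 1099, 22]);
translate([1848, 172, 292]) cube([60, 1099, 22]);
translate([2009, 172, 292]) cube([60, 1099, 22]);


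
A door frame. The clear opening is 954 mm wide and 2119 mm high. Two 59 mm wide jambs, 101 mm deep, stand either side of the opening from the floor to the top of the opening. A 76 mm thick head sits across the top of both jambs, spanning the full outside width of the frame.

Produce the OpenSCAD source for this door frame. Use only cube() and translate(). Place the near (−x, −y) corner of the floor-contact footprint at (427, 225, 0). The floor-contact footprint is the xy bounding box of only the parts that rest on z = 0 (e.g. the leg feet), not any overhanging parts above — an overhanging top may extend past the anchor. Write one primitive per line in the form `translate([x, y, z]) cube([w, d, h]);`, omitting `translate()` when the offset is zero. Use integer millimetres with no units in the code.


translate([427, 225, 0]) cube([59, 101, 2119]);
translate([1440, 225, 0]) cube([59, 101, 2119]);
translate([427, 225, 2119]) cube([1072, 101, 76]);


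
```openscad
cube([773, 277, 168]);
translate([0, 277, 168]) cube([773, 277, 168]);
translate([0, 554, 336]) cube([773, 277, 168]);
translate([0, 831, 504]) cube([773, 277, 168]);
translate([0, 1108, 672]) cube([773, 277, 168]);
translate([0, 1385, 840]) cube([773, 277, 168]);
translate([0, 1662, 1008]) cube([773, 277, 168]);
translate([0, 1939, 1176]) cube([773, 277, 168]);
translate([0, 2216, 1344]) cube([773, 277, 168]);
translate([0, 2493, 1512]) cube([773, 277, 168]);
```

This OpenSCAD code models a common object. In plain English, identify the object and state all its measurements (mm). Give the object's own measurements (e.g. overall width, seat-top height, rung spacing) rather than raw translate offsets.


A straight staircase of 10 solid steps. Each step is 773 mm wide (x), 277 mm deep (y, the going) and 168 mm tall (the rise). The first step rests on the floor; each subsequent step sits one going further in +y and one rise higher in +z, directly behind and above the previous step with no overlap.


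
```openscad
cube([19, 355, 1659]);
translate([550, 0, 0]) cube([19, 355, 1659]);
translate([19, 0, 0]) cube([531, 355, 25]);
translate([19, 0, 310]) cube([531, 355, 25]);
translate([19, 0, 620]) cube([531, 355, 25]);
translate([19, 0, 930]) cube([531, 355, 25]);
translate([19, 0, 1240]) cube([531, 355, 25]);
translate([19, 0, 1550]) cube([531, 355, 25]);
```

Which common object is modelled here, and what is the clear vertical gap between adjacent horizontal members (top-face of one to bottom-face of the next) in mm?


A bookshelf. The clear shelf gap is 285 mm.

Two tall side panels with 6 horizontal boards between them — a bookshelf. The first two shelf undersides are at z = 0 and z = 310; with shelf thickness 25, the clear gap is 310 − 0 − 25 = 285 mm.


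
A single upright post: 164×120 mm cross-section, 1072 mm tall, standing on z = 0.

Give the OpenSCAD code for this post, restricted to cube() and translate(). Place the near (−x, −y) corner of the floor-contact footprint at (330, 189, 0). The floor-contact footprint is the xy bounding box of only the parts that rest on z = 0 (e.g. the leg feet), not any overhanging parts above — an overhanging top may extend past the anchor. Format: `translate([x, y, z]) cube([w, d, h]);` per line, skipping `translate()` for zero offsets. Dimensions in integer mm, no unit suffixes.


translate([330, 189, 0]) cube([164, 120, 1072]);


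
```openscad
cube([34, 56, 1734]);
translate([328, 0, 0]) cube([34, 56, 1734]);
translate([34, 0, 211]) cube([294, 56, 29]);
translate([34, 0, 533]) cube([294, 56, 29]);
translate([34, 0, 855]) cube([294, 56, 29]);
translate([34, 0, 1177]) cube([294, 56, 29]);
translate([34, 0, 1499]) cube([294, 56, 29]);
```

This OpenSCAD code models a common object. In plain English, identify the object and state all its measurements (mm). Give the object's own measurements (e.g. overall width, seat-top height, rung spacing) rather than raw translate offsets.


A straight ladder. Two 34×56 mm vertical rails, 1734 mm tall, stand 362 mm apart (outside-to-outside) with their front faces coplanar on the −y side. 5 rungs, each 56 mm deep and 29 mm tall, span between the inner faces of the rails, front faces flush with the rails. The lowest rung's underside is at z = 211 mm and rungs are spaced 322 mm apart (underside to underside).
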